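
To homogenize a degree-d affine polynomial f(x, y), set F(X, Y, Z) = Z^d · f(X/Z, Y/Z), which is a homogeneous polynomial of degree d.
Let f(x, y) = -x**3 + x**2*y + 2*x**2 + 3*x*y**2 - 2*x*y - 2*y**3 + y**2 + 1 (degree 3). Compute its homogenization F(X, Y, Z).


F(X, Y, Z) = -X**3 + X**2*Y + 2*X**2*Z + 3*X*Y**2 - 2*X*Y*Z - 2*Y**3 + Y**2*Z + Z**3

deg(f) = 3.
Substitute x = X/Z, y = Y/Z into f, then multiply by Z^3.
  monomial -1·x^3·y^0 ↦ -1·X^3·Y^0·Z^0.
  monomial 1·x^2·y^1 ↦ 1·X^2·Y^1·Z^0.
  monomial 2·x^2·y^0 ↦ 2·X^2·Y^0·Z^1.
  monomial 3·x^1·y^2 ↦ 3·X^1·Y^2·Z^0.
  monomial -2·x^1·y^1 ↦ -2·X^1·Y^1·Z^1.
  monomial -2·x^0·y^3 ↦ -2·X^0·Y^3·Z^0.
  monomial 1·x^0·y^2 ↦ 1·X^0·Y^2·Z^1.
  monomial 1·x^0·y^0 ↦ 1·X^0·Y^0·Z^3.
Collecting: F(X, Y, Z) = -X**3 + X**2*Y + 2*X**2*Z + 3*X*Y**2 - 2*X*Y*Z - 2*Y**3 + Y**2*Z + Z**3.


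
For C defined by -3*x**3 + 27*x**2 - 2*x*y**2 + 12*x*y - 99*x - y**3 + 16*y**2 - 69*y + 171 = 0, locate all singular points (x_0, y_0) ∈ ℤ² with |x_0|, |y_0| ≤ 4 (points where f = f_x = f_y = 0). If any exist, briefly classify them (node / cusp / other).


Singular points: {(3, 3)}; classification: cusp.

Compute partial derivatives:
  f_x = -9*x**2 + 54*x - 2*y**2 + 12*y - 99.
  f_y = -4*x*y + 12*x - 3*y**2 + 32*y - 69.
Scan x_0 ∈ {−4, ..., 4}. For each x_0, f_y(x_0, y) is a polynomial in y; find its integer roots y ∈ {−4, ..., 4}, then test f_x and f at those candidates.
  x = -4: f_y(-4, y) = -3*y**2 + 48*y - 117; vanishes at y ∈ {3}. (-4, 3): f_x = -441 ≠ 0.
  x = -3: f_y(-3, y) = -3*y**2 + 44*y - 105; vanishes at y ∈ {3}. (-3, 3): f_x = -324 ≠ 0.
  x = -2: f_y(-2, y) = -3*y**2 + 40*y - 93; vanishes at y ∈ {3}. (-2, 3): f_x = -225 ≠ 0.
  x = -1: f_y(-1, y) = -3*y**2 + 36*y - 81; vanishes at y ∈ {3}. (-1, 3): f_x = -144 ≠ 0.
  x = 0: f_y(0, y) = -3*y**2 + 32*y - 69; vanishes at y ∈ {3}. (0, 3): f_x = -81 ≠ 0.
  x = 1: f_y(1, y) = -3*y**2 + 28*y - 57; vanishes at y ∈ {3}. (1, 3): f_x = -36 ≠ 0.
  x = 2: f_y(2, y) = -3*y**2 + 24*y - 45; vanishes at y ∈ {3}. (2, 3): f_x = -9 ≠ 0.
  x = 3: f_y(3, y) = -3*y**2 + 20*y - 33; vanishes at y ∈ {3}. (3, 3): f_x = 0, f = 0 — SINGULAR.
  x = 4: f_y(4, y) = -3*y**2 + 16*y - 21; vanishes at y ∈ {3}. (4, 3): f_x = -9 ≠ 0.
Only singular point on the grid: (3, 3).
Classify: substitute x = 3 + u, y = 3 + v and expand: f = -3*u**3 - 2*u*v**2 - v**3 + v**2.
No constant or linear terms (consistent with a singular point). Quadratic part: v**2. Cubic part: -3*u**3 - 2*u*v**2 - v**3.
The quadratic part v**2 is a perfect square, so there is a single (double) tangent line v = 0, i.e. y = 3. Restricting the cubic part to that line (v = 0) leaves -3*u**3 ≠ 0, so f is not divisible by v and the branch is v² ≈ 3*u**3 to lowest order — this is a cusp.
Classification: cusp.


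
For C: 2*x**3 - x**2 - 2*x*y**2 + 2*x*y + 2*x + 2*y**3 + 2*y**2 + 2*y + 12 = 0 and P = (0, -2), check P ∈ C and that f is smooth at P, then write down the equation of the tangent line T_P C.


Tangent line at P: -10*x + 18*y + 36 = 0.

Step 1: f(0, -2) = 0, so P lies on C.
Step 2: partial derivatives
  f_x(x, y) = 6*x**2 - 2*x - 2*y**2 + 2*y + 2, f_y(x, y) = -4*x*y + 2*x + 6*y**2 + 4*y + 2.
  f_x(P) = -10, f_y(P) = 18 (gradient nonzero, so P is smooth).
Step 3: tangent line at P: -10·(x − 0) + 18·(y − -2) = 0.
Expanding: -10*x + 18*y + 36 = 0.


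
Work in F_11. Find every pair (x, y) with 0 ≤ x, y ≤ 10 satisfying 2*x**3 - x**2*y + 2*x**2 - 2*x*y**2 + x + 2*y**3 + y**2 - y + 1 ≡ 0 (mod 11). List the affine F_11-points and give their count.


Affine F_11-points: {(1, 4), (3, 3), (4, 0), (4, 1), (4, 8), (7, 0), (9, 5), (10, 0), (10, 6), (10, 9)}; count = 10.

For each of the 121 pairs (x, y) ∈ F_11², evaluate f(x, y) mod 11. Record the zeros.
  x = 0: [0↦1, 1↦3, 2↦8, 3↦6, 4↦9, 5↦7, 6↦1, 7↦3, 8↦3, 9↦2, 10↦1]  zeros at y ∈ ∅
  x = 1: [0↦6, 1↦5, 2↦3, 3↦1, 4↦0, 5↦1, 6↦5, 7↦2, 8↦4, 9↦1, 10↦5]  zeros at y ∈ {4}
  x = 2: [0↦5, 1↦10, 2↦10, 3↦6, 4↦10, 5↦1, 6↦2, 7↦3, 8↦5, 9↦9, 10↦5]  zeros at y ∈ ∅
  x = 3: [0↦10, 1↦8, 2↦8, 3↦0, 4↦7, 5↦8, 6↦4, 7↦7, 8↦7, 9↦5, 10↦2]  zeros at y ∈ {3}
  x = 4: [0↦0, 1↦0, 2↦9, 3↦6, 4↦3, 5↦1, 6↦1, 7↦4, 8↦0, 9↦1, 10↦8]  zeros at y ∈ {0, 1, 8}
  x = 5: [0↦9, 1↦9, 2↦3, 3↦3, 4↦10, 5↦3, 6↦5, 7↦6, 8↦7, 9↦9, 10↦2]  zeros at y ∈ ∅
  x = 6: [0↦5, 1↦3, 2↦2, 3↦3, 4↦7, 5↦4, 6↦6, 7↦3, 8↦7, 9↦8, 10↦7]  zeros at y ∈ ∅
  x = 7: [0↦0, 1↦5, 2↦7, 3↦7, 4↦6, 5↦5, 6↦5, 7↦7, 8↦1, 9↦10, 10↦2]  zeros at y ∈ {0}
  x = 8: [0↦6, 1↦5, 2↦8, 3↦5, 4↦8, 5↦7, 6↦3, 7↦8, 8↦1, 9↦5, 10↦10]  zeros at y ∈ ∅
  x = 9: [0↦2, 1↦4, 2↦6, 3↦9, 4↦3, 5↦0, 6↦1, 7↦7, 8↦8, 9↦5, 10↦10]  zeros at y ∈ {5}
  x = 10: [0↦0, 1↦3, 2↦2, 3↦9, 4↦3, 5↦7, 6↦0, 7↦5, 8↦1, 9↦0, 10↦3]  zeros at y ∈ {0, 6, 9}
Collecting zeros: affine points = {(1, 4), (3, 3), (4, 0), (4, 1), (4, 8), (7, 0), (9, 5), (10, 0), (10, 6), (10, 9)}.
Total count |C(F_11)_aff| = 10.


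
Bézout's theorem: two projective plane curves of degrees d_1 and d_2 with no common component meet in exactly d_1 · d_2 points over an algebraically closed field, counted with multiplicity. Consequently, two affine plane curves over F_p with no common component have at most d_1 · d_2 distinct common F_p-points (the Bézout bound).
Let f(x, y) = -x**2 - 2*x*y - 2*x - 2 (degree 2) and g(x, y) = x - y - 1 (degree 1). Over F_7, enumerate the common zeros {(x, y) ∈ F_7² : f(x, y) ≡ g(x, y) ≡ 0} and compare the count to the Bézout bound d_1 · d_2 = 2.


Common zeros: {(2, 1), (5, 4)}; count = 2; Bézout bound = 2.

deg(f) = 2, deg(g) = 1, so Bézout bound = 2.
Scan x ∈ F_7. For each x, list the y ∈ F_7 with f(x, y) ≡ 0 and those with g(x, y) ≡ 0 (mod 7); the common zeros in that column are the intersection.
  x = 0: f ≡ 0 at y ∈ ∅; g ≡ 0 at y ∈ {6}; common: ∅.
  x = 1: f ≡ 0 at y ∈ {1}; g ≡ 0 at y ∈ {0}; common: ∅.
  x = 2: f ≡ 0 at y ∈ {1}; g ≡ 0 at y ∈ {1}; common: {1}.
  x = 3: f ≡ 0 at y ∈ {3}; g ≡ 0 at y ∈ {2}; common: ∅.
  x = 4: f ≡ 0 at y ∈ {2}; g ≡ 0 at y ∈ {3}; common: ∅.
  x = 5: f ≡ 0 at y ∈ {4}; g ≡ 0 at y ∈ {4}; common: {4}.
  x = 6: f ≡ 0 at y ∈ {4}; g ≡ 0 at y ∈ {5}; common: ∅.
Collecting: common zeros = {(2, 1), (5, 4)}, so the count is 2.
Comparison with the Bézout bound: 2 ≤ 2 = deg(f)·deg(g), as expected for curves with no common component (the bound is attained).


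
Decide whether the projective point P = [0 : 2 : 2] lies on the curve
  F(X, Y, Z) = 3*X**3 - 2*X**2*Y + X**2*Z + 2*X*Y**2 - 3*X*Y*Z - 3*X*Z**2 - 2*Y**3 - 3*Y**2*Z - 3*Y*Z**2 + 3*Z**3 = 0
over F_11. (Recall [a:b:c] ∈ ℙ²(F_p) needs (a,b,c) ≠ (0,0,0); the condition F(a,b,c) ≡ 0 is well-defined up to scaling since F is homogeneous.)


F(0,2,2) ≡ 4 (mod 11); P is NOT on the curve.

Evaluate F(0, 2, 2) term-by-term (mod 11).
  3*X**3 ↦ 3·0·1·1 = 0
  -2*X**2*Y ↦ -2·0·2·1 = 0
  X**2*Z ↦ 1·0·1·2 = 0
  2*X*Y**2 ↦ 2·0·4·1 = 0
  -3*X*Y*Z ↦ -3·0·2·2 = 0
  -3*X*Z**2 ↦ -3·0·1·4 = 0
  -2*Y**3 ↦ -2·1·8·1 = -16
  -3*Y**2*Z ↦ -3·1·4·2 = -24
  -3*Y*Z**2 ↦ -3·1·2·4 = -24
  3*Z**3 ↦ 3·1·1·8 = 24
Sum: F(0, 2, 2) = (0) + (0) + (0) + (0) + (0) + (0) + (-16) + (-24) + (-24) + (24) = -40.
Reducing mod 11: -40 ≡ 4 (mod 11).
Since F(a, b, c) ≡ 4 ≠ 0 (mod 11), P does NOT lie on the curve.


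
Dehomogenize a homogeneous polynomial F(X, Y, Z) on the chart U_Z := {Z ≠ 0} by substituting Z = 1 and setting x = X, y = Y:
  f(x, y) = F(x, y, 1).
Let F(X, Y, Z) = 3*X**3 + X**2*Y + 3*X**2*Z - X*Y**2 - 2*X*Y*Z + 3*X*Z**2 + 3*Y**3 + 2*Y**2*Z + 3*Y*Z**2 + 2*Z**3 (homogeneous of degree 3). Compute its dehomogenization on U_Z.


f(x, y) = 3*x**3 + x**2*y + 3*x**2 - x*y**2 - 2*x*y + 3*x + 3*y**3 + 2*y**2 + 3*y + 2

On U_Z we set Z = 1. Each monomial c·X^i·Y^j·Z^k in F becomes c·x^i·y^j·1^k = c·x^i·y^j.
Substituting Z = 1: F(X, Y, 1) = 3*x**3 + x**2*y + 3*x**2 - x*y**2 - 2*x*y + 3*x + 3*y**3 + 2*y**2 + 3*y + 2.
Note: deg(f) ≤ deg(F) = 3; strict inequality happens when F is divisible by Z (lost terms).


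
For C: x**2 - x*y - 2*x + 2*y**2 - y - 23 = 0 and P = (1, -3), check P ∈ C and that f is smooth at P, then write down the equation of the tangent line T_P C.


Tangent line at P: 3*x - 14*y - 45 = 0.

Step 1: f(1, -3) = 0, so P lies on C.
Step 2: partial derivatives
  f_x(x, y) = 2*x - y - 2, f_y(x, y) = -x + 4*y - 1.
  f_x(P) = 3, f_y(P) = -14 (gradient nonzero, so P is smooth).
Step 3: tangent line at P: 3·(x − 1) + -14·(y − -3) = 0.
Expanding: 3*x - 14*y - 45 = 0.


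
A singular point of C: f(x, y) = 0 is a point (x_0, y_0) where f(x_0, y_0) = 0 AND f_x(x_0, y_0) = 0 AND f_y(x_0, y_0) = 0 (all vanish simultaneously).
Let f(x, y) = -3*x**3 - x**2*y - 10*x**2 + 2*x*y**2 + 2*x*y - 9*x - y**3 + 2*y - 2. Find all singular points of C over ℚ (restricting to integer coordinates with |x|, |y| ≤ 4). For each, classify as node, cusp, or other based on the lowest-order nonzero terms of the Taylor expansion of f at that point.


Singular points: {(-1, -1)}; classification: cusp.

Compute partial derivatives:
  f_x = -9*x**2 - 2*x*y - 20*x + 2*y**2 + 2*y - 9.
  f_y = -x**2 + 4*x*y + 2*x - 3*y**2 + 2.
Scan x_0 ∈ {−4, ..., 4}. For each x_0, f_y(x_0, y) is a polynomial in y; find its integer roots y ∈ {−4, ..., 4}, then test f_x and f at those candidates.
  x = -4: f_y(-4, y) = -3*y**2 - 16*y - 22; no integer root y with |y| ≤ 4.
  x = -3: f_y(-3, y) = -3*y**2 - 12*y - 13; no integer root y with |y| ≤ 4.
  x = -2: f_y(-2, y) = -3*y**2 - 8*y - 6; no integer root y with |y| ≤ 4.
  x = -1: f_y(-1, y) = -3*y**2 - 4*y - 1; vanishes at y ∈ {-1}. (-1, -1): f_x = 0, f = 0 — SINGULAR.
  x = 0: f_y(0, y) = 2 - 3*y**2; no integer root y with |y| ≤ 4.
  x = 1: f_y(1, y) = -3*y**2 + 4*y + 3; no integer root y with |y| ≤ 4.
  x = 2: f_y(2, y) = -3*y**2 + 8*y + 2; no integer root y with |y| ≤ 4.
  x = 3: f_y(3, y) = -3*y**2 + 12*y - 1; no integer root y with |y| ≤ 4.
  x = 4: f_y(4, y) = -3*y**2 + 16*y - 6; no integer root y with |y| ≤ 4.
Only singular point on the grid: (-1, -1).
Classify: substitute x = -1 + u, y = -1 + v and expand: f = -3*u**3 - u**2*v + 2*u*v**2 - v**3 + v**2.
No constant or linear terms (consistent with a singular point). Quadratic part: v**2. Cubic part: -3*u**3 - u**2*v + 2*u*v**2 - v**3.
The quadratic part v**2 is a perfect square, so there is a single (double) tangent line v = 0, i.e. y = -1. Restricting the cubic part to that line (v = 0) leaves -3*u**3 ≠ 0, so f is not divisible by v and the branch is v² ≈ 3*u**3 to lowest order — this is a cusp.
Classification: cusp.


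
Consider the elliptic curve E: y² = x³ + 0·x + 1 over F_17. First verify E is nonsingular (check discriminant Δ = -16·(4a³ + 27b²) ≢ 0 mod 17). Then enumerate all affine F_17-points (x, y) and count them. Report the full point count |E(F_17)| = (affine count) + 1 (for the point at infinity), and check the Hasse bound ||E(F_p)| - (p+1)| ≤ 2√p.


Affine points = {(0, 1), (0, 16), (1, 6), (1, 11), (2, 3), (2, 14), (6, 8), (6, 9), (7, 2), (7, 15), (9, 4), (9, 13), (10, 7), (10, 10), (14, 5), (14, 12), (16, 0)}; affine count = 17; |E(F_17)| = 18.

Discriminant check: Δ ∝ 4a³ + 27b² = 4·0³ + 27·1² = 4·0 + 27·1 ≡ 10 (mod 17). Nonzero ⇒ E is nonsingular.
For each x ∈ F_17, compute rhs = x³ + 0·x + 1 mod 17, then count y ∈ F_17 with y² ≡ rhs.
  x = 0: rhs = 1, matching y values: 1, 16 (2 points).
  x = 1: rhs = 2, matching y values: 6, 11 (2 points).
  x = 2: rhs = 9, matching y values: 3, 14 (2 points).
  x = 3: rhs = 11, matching y values: none (0 points).
  x = 4: rhs = 14, matching y values: none (0 points).
  x = 5: rhs = 7, matching y values: none (0 points).
  x = 6: rhs = 13, matching y values: 8, 9 (2 points).
  x = 7: rhs = 4, matching y values: 2, 15 (2 points).
  x = 8: rhs = 3, matching y values: none (0 points).
  x = 9: rhs = 16, matching y values: 4, 13 (2 points).
  x = 10: rhs = 15, matching y values: 7, 10 (2 points).
  x = 11: rhs = 6, matching y values: none (0 points).
  x = 12: rhs = 12, matching y values: none (0 points).
  x = 13: rhs = 5, matching y values: none (0 points).
  x = 14: rhs = 8, matching y values: 5, 12 (2 points).
  x = 15: rhs = 10, matching y values: none (0 points).
  x = 16: rhs = 0, matching y values: 0 (1 points).
Total affine count: 17.
Full point count |E(F_17)| = 17 + 1 = 18.
Hasse bound: |18 − (17+1)| = |0| = 0 ≤ 2√17 ≈ 8.2462 ✓.


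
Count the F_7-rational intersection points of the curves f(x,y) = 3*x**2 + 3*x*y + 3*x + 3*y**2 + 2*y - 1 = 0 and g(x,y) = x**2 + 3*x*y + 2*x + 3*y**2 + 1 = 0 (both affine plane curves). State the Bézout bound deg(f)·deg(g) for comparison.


Common zeros: {(3, 1)}; count = 1; Bézout bound = 4.

deg(f) = 2, deg(g) = 2, so Bézout bound = 4.
Scan x ∈ F_7. For each x, list the y ∈ F_7 with f(x, y) ≡ 0 and those with g(x, y) ≡ 0 (mod 7); the common zeros in that column are the intersection.
  x = 0: f ≡ 0 at y ∈ {5, 6}; g ≡ 0 at y ∈ {3, 4}; common: ∅.
  x = 1: f ≡ 0 at y ∈ {5}; g ≡ 0 at y ∈ ∅; common: ∅.
  x = 2: f ≡ 0 at y ∈ {1}; g ≡ 0 at y ∈ ∅; common: ∅.
  x = 3: f ≡ 0 at y ∈ {0, 1}; g ≡ 0 at y ∈ {1, 3}; common: {1}.
  x = 4: f ≡ 0 at y ∈ ∅; g ≡ 0 at y ∈ ∅; common: ∅.
  x = 5: f ≡ 0 at y ∈ ∅; g ≡ 0 at y ∈ ∅; common: ∅.
  x = 6: f ≡ 0 at y ∈ ∅; g ≡ 0 at y ∈ {0, 1}; common: ∅.
Collecting: common zeros = {(3, 1)}, so the count is 1.
Comparison with the Bézout bound: 1 ≤ 4 = deg(f)·deg(g), as expected for curves with no common component (the affine F_7-count falls short of the bound because intersections may lie at infinity, over extension fields, or carry multiplicity).


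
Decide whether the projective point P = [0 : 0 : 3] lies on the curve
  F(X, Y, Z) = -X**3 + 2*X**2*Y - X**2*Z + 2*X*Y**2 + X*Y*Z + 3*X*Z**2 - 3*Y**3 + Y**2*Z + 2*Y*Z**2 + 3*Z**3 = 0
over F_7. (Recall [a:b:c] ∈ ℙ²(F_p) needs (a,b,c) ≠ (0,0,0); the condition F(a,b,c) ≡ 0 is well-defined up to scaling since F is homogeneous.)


F(0,0,3) ≡ 4 (mod 7); P is NOT on the curve.

Evaluate F(0, 0, 3) term-by-term (mod 7).
  -X**3 ↦ -1·0·1·1 = 0
  2*X**2*Y ↦ 2·0·0·1 = 0
  -X**2*Z ↦ -1·0·1·3 = 0
  2*X*Y**2 ↦ 2·0·0·1 = 0
  X*Y*Z ↦ 1·0·0·3 = 0
  3*X*Z**2 ↦ 3·0·1·9 = 0
  -3*Y**3 ↦ -3·1·0·1 = 0
  Y**2*Z ↦ 1·1·0·3 = 0
  2*Y*Z**2 ↦ 2·1·0·9 = 0
  3*Z**3 ↦ 3·1·1·27 = 81
Sum: F(0, 0, 3) = (0) + (0) + (0) + (0) + (0) + (0) + (0) + (0) + (0) + (81) = 81.
Reducing mod 7: 81 ≡ 4 (mod 7).
Since F(a, b, c) ≡ 4 ≠ 0 (mod 7), P does NOT lie on the curve.


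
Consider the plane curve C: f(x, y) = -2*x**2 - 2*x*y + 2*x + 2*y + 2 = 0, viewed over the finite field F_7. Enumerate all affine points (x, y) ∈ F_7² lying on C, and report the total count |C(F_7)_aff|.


Affine F_7-points: {(0, 6), (2, 6), (3, 1), (4, 1), (5, 4), (6, 4)}; count = 6.

For each of the 49 pairs (x, y) ∈ F_7², evaluate f(x, y) mod 7. Record the zeros.
  x = 0: [0↦2, 1↦4, 2↦6, 3↦1, 4↦3, 5↦5, 6↦0]  zeros at y ∈ {6}
  x = 1: [0↦2, 1↦2, 2↦2, 3↦2, 4↦2, 5↦2, 6↦2]  zeros at y ∈ ∅
  x = 2: [0↦5, 1↦3, 2↦1, 3↦6, 4↦4, 5↦2, 6↦0]  zeros at y ∈ {6}
  x = 3: [0↦4, 1↦0, 2↦3, 3↦6, 4↦2, 5↦5, 6↦1]  zeros at y ∈ {1}
  x = 4: [0↦6, 1↦0, 2↦1, 3↦2, 4↦3, 5↦4, 6↦5]  zeros at y ∈ {1}
  x = 5: [0↦4, 1↦3, 2↦2, 3↦1, 4↦0, 5↦6, 6↦5]  zeros at y ∈ {4}
  x = 6: [0↦5, 1↦2, 2↦6, 3↦3, 4↦0, 5↦4, 6↦1]  zeros at y ∈ {4}
Collecting zeros: affine points = {(0, 6), (2, 6), (3, 1), (4, 1), (5, 4), (6, 4)}.
Total count |C(F_7)_aff| = 6.


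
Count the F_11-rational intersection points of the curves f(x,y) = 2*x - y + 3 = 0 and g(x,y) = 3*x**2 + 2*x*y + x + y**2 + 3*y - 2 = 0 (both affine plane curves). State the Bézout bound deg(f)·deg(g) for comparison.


Common zeros: {(2, 7)}; count = 1; Bézout bound = 2.

deg(f) = 1, deg(g) = 2, so Bézout bound = 2.
Scan x ∈ F_11. For each x, list the y ∈ F_11 with f(x, y) ≡ 0 and those with g(x, y) ≡ 0 (mod 11); the common zeros in that column are the intersection.
  x = 0: f ≡ 0 at y ∈ {3}; g ≡ 0 at y ∈ ∅; common: ∅.
  x = 1: f ≡ 0 at y ∈ {5}; g ≡ 0 at y ∈ ∅; common: ∅.
  x = 2: f ≡ 0 at y ∈ {7}; g ≡ 0 at y ∈ {7, 8}; common: {7}.
  x = 3: f ≡ 0 at y ∈ {9}; g ≡ 0 at y ∈ ∅; common: ∅.
  x = 4: f ≡ 0 at y ∈ {0}; g ≡ 0 at y ∈ {4, 7}; common: ∅.
  x = 5: f ≡ 0 at y ∈ {2}; g ≡ 0 at y ∈ {10}; common: ∅.
  x = 6: f ≡ 0 at y ∈ {4}; g ≡ 0 at y ∈ ∅; common: ∅.
  x = 7: f ≡ 0 at y ∈ {6}; g ≡ 0 at y ∈ {8}; common: ∅.
  x = 8: f ≡ 0 at y ∈ {8}; g ≡ 0 at y ∈ {0, 3}; common: ∅.
  x = 9: f ≡ 0 at y ∈ {10}; g ≡ 0 at y ∈ ∅; common: ∅.
  x = 10: f ≡ 0 at y ∈ {1}; g ≡ 0 at y ∈ {0, 10}; common: ∅.
Collecting: common zeros = {(2, 7)}, so the count is 1.
Comparison with the Bézout bound: 1 ≤ 2 = deg(f)·deg(g), as expected for curves with no common component (the affine F_11-count falls short of the bound because intersections may lie at infinity, over extension fields, or carry multiplicity).


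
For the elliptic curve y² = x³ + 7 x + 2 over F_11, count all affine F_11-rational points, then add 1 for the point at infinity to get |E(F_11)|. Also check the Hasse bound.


Affine points = {(7, 3), (7, 8), (8, 3), (8, 8), (10, 4), (10, 7)}; affine count = 6; |E(F_11)| = 7.

Discriminant check: Δ ∝ 4a³ + 27b² = 4·7³ + 27·2² = 4·343 + 27·4 ≡ 6 (mod 11). Nonzero ⇒ E is nonsingular.
For each x ∈ F_11, compute rhs = x³ + 7·x + 2 mod 11, then count y ∈ F_11 with y² ≡ rhs.
  x = 0: rhs = 2, matching y values: none (0 points).
  x = 1: rhs = 10, matching y values: none (0 points).
  x = 2: rhs = 2, matching y values: none (0 points).
  x = 3: rhs = 6, matching y values: none (0 points).
  x = 4: rhs = 6, matching y values: none (0 points).
  x = 5: rhs = 8, matching y values: none (0 points).
  x = 6: rhs = 7, matching y values: none (0 points).
  x = 7: rhs = 9, matching y values: 3, 8 (2 points).
  x = 8: rhs = 9, matching y values: 3, 8 (2 points).
  x = 9: rhs = 2, matching y values: none (0 points).
  x = 10: rhs = 5, matching y values: 4, 7 (2 points).
Total affine count: 6.
Full point count |E(F_11)| = 6 + 1 = 7.
Hasse bound: |7 − (11+1)| = |-5| = 5 ≤ 2√11 ≈ 6.6332 ✓.


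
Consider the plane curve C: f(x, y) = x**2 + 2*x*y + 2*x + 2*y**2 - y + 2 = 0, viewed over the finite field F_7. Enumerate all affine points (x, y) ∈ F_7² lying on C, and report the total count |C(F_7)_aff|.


Affine F_7-points: {(3, 2), (3, 6), (4, 1), (4, 6), (5, 2), (5, 4), (6, 1), (6, 4)}; count = 8.

For each of the 49 pairs (x, y) ∈ F_7², evaluate f(x, y) mod 7. Record the zeros.
  x = 0: [0↦2, 1↦3, 2↦1, 3↦3, 4↦2, 5↦5, 6↦5]  zeros at y ∈ ∅
  x = 1: [0↦5, 1↦1, 2↦1, 3↦5, 4↦6, 5↦4, 6↦6]  zeros at y ∈ ∅
  x = 2: [0↦3, 1↦1, 2↦3, 3↦2, 4↦5, 5↦5, 6↦2]  zeros at y ∈ ∅
  x = 3: [0↦3, 1↦3, 2↦0, 3↦1, 4↦6, 5↦1, 6↦0]  zeros at y ∈ {2, 6}
  x = 4: [0↦5, 1↦0, 2↦6, 3↦2, 4↦2, 5↦6, 6↦0]  zeros at y ∈ {1, 6}
  x = 5: [0↦2, 1↦6, 2↦0, 3↦5, 4↦0, 5↦6, 6↦2]  zeros at y ∈ {2, 4}
  x = 6: [0↦1, 1↦0, 2↦3, 3↦3, 4↦0, 5↦1, 6↦6]  zeros at y ∈ {1, 4}
Collecting zeros: affine points = {(3, 2), (3, 6), (4, 1), (4, 6), (5, 2), (5, 4), (6, 1), (6, 4)}.
Total count |C(F_7)_aff| = 8.


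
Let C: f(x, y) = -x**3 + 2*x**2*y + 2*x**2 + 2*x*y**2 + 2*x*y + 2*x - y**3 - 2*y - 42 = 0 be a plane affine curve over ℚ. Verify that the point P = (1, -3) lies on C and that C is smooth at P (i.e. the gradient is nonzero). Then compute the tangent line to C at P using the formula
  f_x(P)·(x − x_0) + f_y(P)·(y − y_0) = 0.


Tangent line at P: 3*x - 37*y - 114 = 0.

Step 1: f(1, -3) = 0, so P lies on C.
Step 2: partial derivatives
  f_x(x, y) = -3*x**2 + 4*x*y + 4*x + 2*y**2 + 2*y + 2, f_y(x, y) = 2*x**2 + 4*x*y + 2*x - 3*y**2 - 2.
  f_x(P) = 3, f_y(P) = -37 (gradient nonzero, so P is smooth).
Step 3: tangent line at P: 3·(x − 1) + -37·(y − -3) = 0.
Expanding: 3*x - 37*y - 114 = 0.


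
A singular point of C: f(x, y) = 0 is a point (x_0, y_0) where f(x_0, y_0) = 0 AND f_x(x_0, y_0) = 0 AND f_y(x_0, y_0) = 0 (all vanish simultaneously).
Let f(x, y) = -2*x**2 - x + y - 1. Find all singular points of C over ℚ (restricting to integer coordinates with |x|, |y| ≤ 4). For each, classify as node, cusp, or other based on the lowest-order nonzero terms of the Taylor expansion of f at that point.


No singular points in the scanned grid; C is smooth there.

Compute partial derivatives:
  f_x = -4*x - 1.
  f_y = 1.
f_y = 1 is a nonzero constant, so f_y never vanishes: no point (x, y) can satisfy f = f_x = f_y = 0. In particular no (x, y) ∈ {−4, ..., 4}² is singular; the curve is smooth.


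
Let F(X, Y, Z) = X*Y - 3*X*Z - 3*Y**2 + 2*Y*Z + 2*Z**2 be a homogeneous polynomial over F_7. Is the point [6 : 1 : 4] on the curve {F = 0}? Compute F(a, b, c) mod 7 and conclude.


F(6,1,4) ≡ 6 (mod 7); P is NOT on the curve.

Evaluate F(6, 1, 4) term-by-term (mod 7).
  X*Y ↦ 1·6·1·1 = 6
  -3*X*Z ↦ -3·6·1·4 = -72
  -3*Y**2 ↦ -3·1·1·1 = -3
  2*Y*Z ↦ 2·1·1·4 = 8
  2*Z**2 ↦ 2·1·1·16 = 32
Sum: F(6, 1, 4) = (6) + (-72) + (-3) + (8) + (32) = -29.
Reducing mod 7: -29 ≡ 6 (mod 7).
Since F(a, b, c) ≡ 6 ≠ 0 (mod 7), P does NOT lie on the curve.


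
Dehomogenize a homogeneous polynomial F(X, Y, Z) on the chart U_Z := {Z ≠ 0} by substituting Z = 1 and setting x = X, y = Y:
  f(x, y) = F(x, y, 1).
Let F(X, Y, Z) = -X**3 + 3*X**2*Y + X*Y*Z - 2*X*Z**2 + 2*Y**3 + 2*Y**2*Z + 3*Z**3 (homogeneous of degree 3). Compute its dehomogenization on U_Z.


f(x, y) = -x**3 + 3*x**2*y + x*y - 2*x + 2*y**3 + 2*y**2 + 3

On U_Z we set Z = 1. Each monomial c·X^i·Y^j·Z^k in F becomes c·x^i·y^j·1^k = c·x^i·y^j.
Substituting Z = 1: F(X, Y, 1) = -x**3 + 3*x**2*y + x*y - 2*x + 2*y**3 + 2*y**2 + 3.
Note: deg(f) ≤ deg(F) = 3; strict inequality happens when F is divisible by Z (lost terms).


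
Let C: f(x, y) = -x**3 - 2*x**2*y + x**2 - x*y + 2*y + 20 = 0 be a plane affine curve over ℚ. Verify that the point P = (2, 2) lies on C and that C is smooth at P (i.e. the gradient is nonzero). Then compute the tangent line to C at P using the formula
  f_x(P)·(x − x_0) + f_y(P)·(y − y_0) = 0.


Tangent line at P: -26*x - 8*y + 68 = 0.

Step 1: f(2, 2) = 0, so P lies on C.
Step 2: partial derivatives
  f_x(x, y) = -3*x**2 - 4*x*y + 2*x - y, f_y(x, y) = -2*x**2 - x + 2.
  f_x(P) = -26, f_y(P) = -8 (gradient nonzero, so P is smooth).
Step 3: tangent line at P: -26·(x − 2) + -8·(y − 2) = 0.
Expanding: -26*x - 8*y + 68 = 0.


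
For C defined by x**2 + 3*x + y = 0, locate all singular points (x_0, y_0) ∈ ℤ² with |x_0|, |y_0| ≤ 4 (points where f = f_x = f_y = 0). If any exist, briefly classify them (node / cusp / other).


No singular points in the scanned grid; C is smooth there.

Compute partial derivatives:
  f_x = 2*x + 3.
  f_y = 1.
f_y = 1 is a nonzero constant, so f_y never vanishes: no point (x, y) can satisfy f = f_x = f_y = 0. In particular no (x, y) ∈ {−4, ..., 4}² is singular; the curve is smooth.


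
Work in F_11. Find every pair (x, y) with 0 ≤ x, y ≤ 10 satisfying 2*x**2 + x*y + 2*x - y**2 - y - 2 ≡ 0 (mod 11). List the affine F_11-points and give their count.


Affine F_11-points: {(0, 4), (0, 6), (3, 0), (3, 2), (6, 2), (6, 3), (7, 0), (7, 6), (8, 3), (8, 4)}; count = 10.

For each of the 121 pairs (x, y) ∈ F_11², evaluate f(x, y) mod 11. Record the zeros.
  x = 0: [0↦9, 1↦7, 2↦3, 3↦8, 4↦0, 5↦1, 6↦0, 7↦8, 8↦3, 9↦7, 10↦9]  zeros at y ∈ {4, 6}
  x = 1: [0↦2, 1↦1, 2↦9, 3↦4, 4↦8, 5↦10, 6↦10, 7↦8, 8↦4, 9↦9, 10↦1]  zeros at y ∈ ∅
  x = 2: [0↦10, 1↦10, 2↦8, 3↦4, 4↦9, 5↦1, 6↦2, 7↦1, 8↦9, 9↦4, 10↦8]  zeros at y ∈ ∅
  x = 3: [0↦0, 1↦1, 2↦0, 3↦8, 4↦3, 5↦7, 6↦9, 7↦9, 8↦7, 9↦3, 10↦8]  zeros at y ∈ {0, 2}
  x = 4: [0↦5, 1↦7, 2↦7, 3↦5, 4↦1, 5↦6, 6↦9, 7↦10, 8↦9, 9↦6, 10↦1]  zeros at y ∈ ∅
  x = 5: [0↦3, 1↦6, 2↦7, 3↦6, 4↦3, 5↦9, 6↦2, 7↦4, 8↦4, 9↦2, 10↦9]  zeros at y ∈ ∅
  x = 6: [0↦5, 1↦9, 2↦0, 3↦0, 4↦9, 5↦5, 6↦10, 7↦2, 8↦3, 9↦2, 10↦10]  zeros at y ∈ {2, 3}
  x = 7: [0↦0, 1↦5, 2↦8, 3↦9, 4↦8, 5↦5, 6↦0, 7↦4, 8↦6, 9↦6, 10↦4]  zeros at y ∈ {0, 6}
  x = 8: [0↦10, 1↦5, 2↦9, 3↦0, 4↦0, 5↦9, 6↦5, 7↦10, 8↦2, 9↦3, 10↦2]  zeros at y ∈ {3, 4}
  x = 9: [0↦2, 1↦9, 2↦3, 3↦6, 4↦7, 5↦6, 6↦3, 7↦9, 8↦2, 9↦4, 10↦4]  zeros at y ∈ ∅
  x = 10: [0↦9, 1↦6, 2↦1, 3↦5, 4↦7, 5↦7, 6↦5, 7↦1, 8↦6, 9↦9, 10↦10]  zeros at y ∈ ∅
Collecting zeros: affine points = {(0, 4), (0, 6), (3, 0), (3, 2), (6, 2), (6, 3), (7, 0), (7, 6), (8, 3), (8, 4)}.
Total count |C(F_11)_aff| = 10.


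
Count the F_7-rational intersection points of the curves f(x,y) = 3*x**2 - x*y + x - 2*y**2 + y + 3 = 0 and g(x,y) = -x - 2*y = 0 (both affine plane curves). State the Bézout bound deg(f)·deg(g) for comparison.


Common zeros: {(3, 2), (5, 1)}; count = 2; Bézout bound = 2.

deg(f) = 2, deg(g) = 1, so Bézout bound = 2.
Scan x ∈ F_7. For each x, list the y ∈ F_7 with f(x, y) ≡ 0 and those with g(x, y) ≡ 0 (mod 7); the common zeros in that column are the intersection.
  x = 0: f ≡ 0 at y ∈ {5, 6}; g ≡ 0 at y ∈ {0}; common: ∅.
  x = 1: f ≡ 0 at y ∈ {0}; g ≡ 0 at y ∈ {3}; common: ∅.
  x = 2: f ≡ 0 at y ∈ {1, 2}; g ≡ 0 at y ∈ {6}; common: ∅.
  x = 3: f ≡ 0 at y ∈ {2, 4}; g ≡ 0 at y ∈ {2}; common: {2}.
  x = 4: f ≡ 0 at y ∈ {3, 6}; g ≡ 0 at y ∈ {5}; common: ∅.
  x = 5: f ≡ 0 at y ∈ {1, 4}; g ≡ 0 at y ∈ {1}; common: {1}.
  x = 6: f ≡ 0 at y ∈ {3, 5}; g ≡ 0 at y ∈ {4}; common: ∅.
Collecting: common zeros = {(3, 2), (5, 1)}, so the count is 2.
Comparison with the Bézout bound: 2 ≤ 2 = deg(f)·deg(g), as expected for curves with no common component (the bound is attained).


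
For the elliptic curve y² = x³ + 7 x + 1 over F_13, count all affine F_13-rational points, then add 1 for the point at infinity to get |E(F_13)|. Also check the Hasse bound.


Affine points = {(0, 1), (0, 12), (1, 3), (1, 10), (2, 6), (2, 7), (3, 6), (3, 7), (6, 5), (6, 8), (7, 4), (7, 9), (8, 6), (8, 7), (9, 0)}; affine count = 15; |E(F_13)| = 16.

Discriminant check: Δ ∝ 4a³ + 27b² = 4·7³ + 27·1² = 4·343 + 27·1 ≡ 8 (mod 13). Nonzero ⇒ E is nonsingular.
For each x ∈ F_13, compute rhs = x³ + 7·x + 1 mod 13, then count y ∈ F_13 with y² ≡ rhs.
  x = 0: rhs = 1, matching y values: 1, 12 (2 points).
  x = 1: rhs = 9, matching y values: 3, 10 (2 points).
  x = 2: rhs = 10, matching y values: 6, 7 (2 points).
  x = 3: rhs = 10, matching y values: 6, 7 (2 points).
  x = 4: rhs = 2, matching y values: none (0 points).
  x = 5: rhs = 5, matching y values: none (0 points).
  x = 6: rhs = 12, matching y values: 5, 8 (2 points).
  x = 7: rhs = 3, matching y values: 4, 9 (2 points).
  x = 8: rhs = 10, matching y values: 6, 7 (2 points).
  x = 9: rhs = 0, matching y values: 0 (1 points).
  x = 10: rhs = 5, matching y values: none (0 points).
  x = 11: rhs = 5, matching y values: none (0 points).
  x = 12: rhs = 6, matching y values: none (0 points).
Total affine count: 15.
Full point count |E(F_13)| = 15 + 1 = 16.
Hasse bound: |16 − (13+1)| = |2| = 2 ≤ 2√13 ≈ 7.2111 ✓.


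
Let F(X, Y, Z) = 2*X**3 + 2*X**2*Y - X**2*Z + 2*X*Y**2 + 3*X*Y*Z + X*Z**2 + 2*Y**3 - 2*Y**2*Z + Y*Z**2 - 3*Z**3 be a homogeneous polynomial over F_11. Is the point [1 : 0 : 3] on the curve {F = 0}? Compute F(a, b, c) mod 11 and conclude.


F(1,0,3) ≡ 4 (mod 11); P is NOT on the curve.

Evaluate F(1, 0, 3) term-by-term (mod 11).
  2*X**3 ↦ 2·1·1·1 = 2
  2*X**2*Y ↦ 2·1·0·1 = 0
  -X**2*Z ↦ -1·1·1·3 = -3
  2*X*Y**2 ↦ 2·1·0·1 = 0
  3*X*Y*Z ↦ 3·1·0·3 = 0
  X*Z**2 ↦ 1·1·1·9 = 9
  2*Y**3 ↦ 2·1·0·1 = 0
  -2*Y**2*Z ↦ -2·1·0·3 = 0
  Y*Z**2 ↦ 1·1·0·9 = 0
  -3*Z**3 ↦ -3·1·1·27 = -81
Sum: F(1, 0, 3) = (2) + (0) + (-3) + (0) + (0) + (9) + (0) + (0) + (0) + (-81) = -73.
Reducing mod 11: -73 ≡ 4 (mod 11).
Since F(a, b, c) ≡ 4 ≠ 0 (mod 11), P does NOT lie on the curve.


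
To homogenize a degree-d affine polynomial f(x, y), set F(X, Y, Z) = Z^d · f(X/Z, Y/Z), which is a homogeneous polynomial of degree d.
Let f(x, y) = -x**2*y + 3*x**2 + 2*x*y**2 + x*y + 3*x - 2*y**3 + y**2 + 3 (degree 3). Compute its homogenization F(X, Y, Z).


F(X, Y, Z) = -X**2*Y + 3*X**2*Z + 2*X*Y**2 + X*Y*Z + 3*X*Z**2 - 2*Y**3 + Y**2*Z + 3*Z**3

deg(f) = 3.
Substitute x = X/Z, y = Y/Z into f, then multiply by Z^3.
  monomial -1·x^2·y^1 ↦ -1·X^2·Y^1·Z^0.
  monomial 3·x^2·y^0 ↦ 3·X^2·Y^0·Z^1.
  monomial 2·x^1·y^2 ↦ 2·X^1·Y^2·Z^0.
  monomial 1·x^1·y^1 ↦ 1·X^1·Y^1·Z^1.
  monomial 3·x^1·y^0 ↦ 3·X^1·Y^0·Z^2.
  monomial -2·x^0·y^3 ↦ -2·X^0·Y^3·Z^0.
  monomial 1·x^0·y^2 ↦ 1·X^0·Y^2·Z^1.
  monomial 3·x^0·y^0 ↦ 3·X^0·Y^0·Z^3.
Collecting: F(X, Y, Z) = -X**2*Y + 3*X**2*Z + 2*X*Y**2 + X*Y*Z + 3*X*Z**2 - 2*Y**3 + Y**2*Z + 3*Z**3.


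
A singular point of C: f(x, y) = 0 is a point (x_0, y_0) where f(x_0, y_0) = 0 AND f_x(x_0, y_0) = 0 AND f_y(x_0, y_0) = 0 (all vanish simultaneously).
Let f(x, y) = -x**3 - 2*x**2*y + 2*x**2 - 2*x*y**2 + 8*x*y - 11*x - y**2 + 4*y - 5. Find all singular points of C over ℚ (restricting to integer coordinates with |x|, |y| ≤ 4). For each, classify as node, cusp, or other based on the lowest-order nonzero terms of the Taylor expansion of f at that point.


Singular points: {(-1, 3)}; classification: node.

Compute partial derivatives:
  f_x = -3*x**2 - 4*x*y + 4*x - 2*y**2 + 8*y - 11.
  f_y = -2*x**2 - 4*x*y + 8*x - 2*y + 4.
Scan x_0 ∈ {−4, ..., 4}. For each x_0, f_y(x_0, y) is a polynomial in y; find its integer roots y ∈ {−4, ..., 4}, then test f_x and f at those candidates.
  x = -4: f_y(-4, y) = 14*y - 60; no integer root y with |y| ≤ 4.
  x = -3: f_y(-3, y) = 10*y - 38; no integer root y with |y| ≤ 4.
  x = -2: f_y(-2, y) = 6*y - 20; no integer root y with |y| ≤ 4.
  x = -1: f_y(-1, y) = 2*y - 6; vanishes at y ∈ {3}. (-1, 3): f_x = 0, f = 0 — SINGULAR.
  x = 0: f_y(0, y) = 4 - 2*y; vanishes at y ∈ {2}. (0, 2): f_x = -3 ≠ 0.
  x = 1: f_y(1, y) = 10 - 6*y; no integer root y with |y| ≤ 4.
  x = 2: f_y(2, y) = 12 - 10*y; no integer root y with |y| ≤ 4.
  x = 3: f_y(3, y) = 10 - 14*y; no integer root y with |y| ≤ 4.
  x = 4: f_y(4, y) = 4 - 18*y; no integer root y with |y| ≤ 4.
Only singular point on the grid: (-1, 3).
Classify: substitute x = -1 + u, y = 3 + v and expand: f = -u**3 - 2*u**2*v - u**2 - 2*u*v**2 + v**2.
No constant or linear terms (consistent with a singular point). Quadratic part: -u**2 + v**2. Cubic part: -u**3 - 2*u**2*v - 2*u*v**2.
The quadratic part v**2 - u**2 = (v − u)(v + u) splits into two distinct linear factors, so there are two distinct tangent lines y − 3 = ±(x − -1) — this is a node (ordinary double point).
Classification: node.


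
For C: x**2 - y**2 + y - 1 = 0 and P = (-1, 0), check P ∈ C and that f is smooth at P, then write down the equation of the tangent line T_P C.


Tangent line at P: -2*x + y - 2 = 0.

Step 1: f(-1, 0) = 0, so P lies on C.
Step 2: partial derivatives
  f_x(x, y) = 2*x, f_y(x, y) = 1 - 2*y.
  f_x(P) = -2, f_y(P) = 1 (gradient nonzero, so P is smooth).
Step 3: tangent line at P: -2·(x − -1) + 1·(y − 0) = 0.
Expanding: -2*x + y - 2 = 0.


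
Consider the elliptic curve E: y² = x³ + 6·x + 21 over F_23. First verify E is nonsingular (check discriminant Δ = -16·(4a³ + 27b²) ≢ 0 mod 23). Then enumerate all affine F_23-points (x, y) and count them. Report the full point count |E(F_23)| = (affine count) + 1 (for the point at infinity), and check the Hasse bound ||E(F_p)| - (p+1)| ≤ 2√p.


Affine points = {(2, 8), (2, 15), (8, 11), (8, 12), (10, 0), (12, 2), (12, 21), (15, 6), (15, 17), (16, 2), (16, 21), (18, 2), (18, 21), (19, 5), (19, 18), (21, 1), (21, 22)}; affine count = 17; |E(F_23)| = 18.

Discriminant check: Δ ∝ 4a³ + 27b² = 4·6³ + 27·21² = 4·216 + 27·441 ≡ 6 (mod 23). Nonzero ⇒ E is nonsingular.
For each x ∈ F_23, compute rhs = x³ + 6·x + 21 mod 23, then count y ∈ F_23 with y² ≡ rhs.
  x = 0: rhs = 21, matching y values: none (0 points).
  x = 1: rhs = 5, matching y values: none (0 points).
  x = 2: rhs = 18, matching y values: 8, 15 (2 points).
  x = 3: rhs = 20, matching y values: none (0 points).
  x = 4: rhs = 17, matching y values: none (0 points).
  x = 5: rhs = 15, matching y values: none (0 points).
  x = 6: rhs = 20, matching y values: none (0 points).
  x = 7: rhs = 15, matching y values: none (0 points).
  x = 8: rhs = 6, matching y values: 11, 12 (2 points).
  x = 9: rhs = 22, matching y values: none (0 points).
  x = 10: rhs = 0, matching y values: 0 (1 points).
  x = 11: rhs = 15, matching y values: none (0 points).
  x = 12: rhs = 4, matching y values: 2, 21 (2 points).
  x = 13: rhs = 19, matching y values: none (0 points).
  x = 14: rhs = 20, matching y values: none (0 points).
  x = 15: rhs = 13, matching y values: 6, 17 (2 points).
  x = 16: rhs = 4, matching y values: 2, 21 (2 points).
  x = 17: rhs = 22, matching y values: none (0 points).
  x = 18: rhs = 4, matching y values: 2, 21 (2 points).
  x = 19: rhs = 2, matching y values: 5, 18 (2 points).
  x = 20: rhs = 22, matching y values: none (0 points).
  x = 21: rhs = 1, matching y values: 1, 22 (2 points).
  x = 22: rhs = 14, matching y values: none (0 points).
Total affine count: 17.
Full point count |E(F_23)| = 17 + 1 = 18.
Hasse bound: |18 − (23+1)| = |-6| = 6 ≤ 2√23 ≈ 9.5917 ✓.


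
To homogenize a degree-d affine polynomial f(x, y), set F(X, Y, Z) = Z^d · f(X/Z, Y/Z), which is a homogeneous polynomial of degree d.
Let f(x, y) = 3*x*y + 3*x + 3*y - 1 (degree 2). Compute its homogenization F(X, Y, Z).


F(X, Y, Z) = 3*X*Y + 3*X*Z + 3*Y*Z - Z**2

deg(f) = 2.
Substitute x = X/Z, y = Y/Z into f, then multiply by Z^2.
  monomial 3·x^1·y^1 ↦ 3·X^1·Y^1·Z^0.
  monomial 3·x^1·y^0 ↦ 3·X^1·Y^0·Z^1.
  monomial 3·x^0·y^1 ↦ 3·X^0·Y^1·Z^1.
  monomial -1·x^0·y^0 ↦ -1·X^0·Y^0·Z^2.
Collecting: F(X, Y, Z) = 3*X*Y + 3*X*Z + 3*Y*Z - Z**2.


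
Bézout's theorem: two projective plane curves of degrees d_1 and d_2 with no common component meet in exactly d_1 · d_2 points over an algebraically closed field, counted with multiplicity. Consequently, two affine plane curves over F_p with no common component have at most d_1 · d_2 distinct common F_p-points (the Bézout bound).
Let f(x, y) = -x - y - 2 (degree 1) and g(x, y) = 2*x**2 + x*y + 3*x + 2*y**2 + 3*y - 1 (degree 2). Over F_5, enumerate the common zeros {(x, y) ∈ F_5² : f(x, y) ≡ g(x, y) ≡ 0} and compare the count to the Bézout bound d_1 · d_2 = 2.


Common zeros: {(1, 2), (2, 1)}; count = 2; Bézout bound = 2.

deg(f) = 1, deg(g) = 2, so Bézout bound = 2.
Scan x ∈ F_5. For each x, list the y ∈ F_5 with f(x, y) ≡ 0 and those with g(x, y) ≡ 0 (mod 5); the common zeros in that column are the intersection.
  x = 0: f ≡ 0 at y ∈ {3}; g ≡ 0 at y ∈ ∅; common: ∅.
  x = 1: f ≡ 0 at y ∈ {2}; g ≡ 0 at y ∈ {1, 2}; common: {2}.
  x = 2: f ≡ 0 at y ∈ {1}; g ≡ 0 at y ∈ {1, 4}; common: {1}.
  x = 3: f ≡ 0 at y ∈ {0}; g ≡ 0 at y ∈ ∅; common: ∅.
  x = 4: f ≡ 0 at y ∈ {4}; g ≡ 0 at y ∈ {2}; common: ∅.
Collecting: common zeros = {(1, 2), (2, 1)}, so the count is 2.
Comparison with the Bézout bound: 2 ≤ 2 = deg(f)·deg(g), as expected for curves with no common component (the bound is attained).


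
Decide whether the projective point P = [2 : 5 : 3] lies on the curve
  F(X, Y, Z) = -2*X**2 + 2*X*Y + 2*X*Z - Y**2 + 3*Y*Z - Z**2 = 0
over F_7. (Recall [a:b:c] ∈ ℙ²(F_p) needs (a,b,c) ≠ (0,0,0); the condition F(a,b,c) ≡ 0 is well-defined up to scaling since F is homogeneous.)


F(2,5,3) ≡ 0 (mod 7); P is on the curve.

Evaluate F(2, 5, 3) term-by-term (mod 7).
  -2*X**2 ↦ -2·4·1·1 = -8
  2*X*Y ↦ 2·2·5·1 = 20
  2*X*Z ↦ 2·2·1·3 = 12
  -Y**2 ↦ -1·1·25·1 = -25
  3*Y*Z ↦ 3·1·5·3 = 45
  -Z**2 ↦ -1·1·1·9 = -9
Sum: F(2, 5, 3) = (-8) + (20) + (12) + (-25) + (45) + (-9) = 35.
Reducing mod 7: 35 ≡ 0 (mod 7).
Since F(a, b, c) ≡ 0 (mod 7), P lies on the curve.


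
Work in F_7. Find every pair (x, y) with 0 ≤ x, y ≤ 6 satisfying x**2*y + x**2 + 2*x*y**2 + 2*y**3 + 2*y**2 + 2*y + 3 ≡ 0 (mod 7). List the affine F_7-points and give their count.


Affine F_7-points: {(1, 2), (2, 0), (2, 1), (2, 3), (3, 6), (4, 1), (4, 3), (4, 5), (5, 0)}; count = 9.

For each of the 49 pairs (x, y) ∈ F_7², evaluate f(x, y) mod 7. Record the zeros.
  x = 0: [0↦3, 1↦2, 2↦3, 3↦4, 4↦3, 5↦5, 6↦1]  zeros at y ∈ ∅
  x = 1: [0↦4, 1↦6, 2↦0, 3↦5, 4↦5, 5↦5, 6↦3]  zeros at y ∈ {2}
  x = 2: [0↦0, 1↦0, 2↦3, 3↦0, 4↦3, 5↦3, 6↦5]  zeros at y ∈ {0, 1, 3}
  x = 3: [0↦5, 1↦5, 2↦5, 3↦3, 4↦4, 5↦6, 6↦0]  zeros at y ∈ {6}
  x = 4: [0↦5, 1↦0, 2↦6, 3↦0, 4↦1, 5↦0, 6↦2]  zeros at y ∈ {1, 3, 5}
  x = 5: [0↦0, 1↦6, 2↦6, 3↦5, 4↦1, 5↦6, 6↦4]  zeros at y ∈ {0}
  x = 6: [0↦4, 1↦2, 2↦5, 3↦4, 4↦4, 5↦3, 6↦6]  zeros at y ∈ ∅
Collecting zeros: affine points = {(1, 2), (2, 0), (2, 1), (2, 3), (3, 6), (4, 1), (4, 3), (4, 5), (5, 0)}.
Total count |C(F_7)_aff| = 9.


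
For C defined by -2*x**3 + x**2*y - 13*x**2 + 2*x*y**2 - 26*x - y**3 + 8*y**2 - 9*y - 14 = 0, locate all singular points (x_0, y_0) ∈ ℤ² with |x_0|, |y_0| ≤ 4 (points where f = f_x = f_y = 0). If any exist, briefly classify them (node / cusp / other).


Singular points: {(-2, 1)}; classification: cusp.

Compute partial derivatives:
  f_x = -6*x**2 + 2*x*y - 26*x + 2*y**2 - 26.
  f_y = x**2 + 4*x*y - 3*y**2 + 16*y - 9.
Scan x_0 ∈ {−4, ..., 4}. For each x_0, f_y(x_0, y) is a polynomial in y; find its integer roots y ∈ {−4, ..., 4}, then test f_x and f at those candidates.
  x = -4: f_y(-4, y) = 7 - 3*y**2; no integer root y with |y| ≤ 4.
  x = -3: f_y(-3, y) = -3*y**2 + 4*y; vanishes at y ∈ {0}. (-3, 0): f_x = -2 ≠ 0.
  x = -2: f_y(-2, y) = -3*y**2 + 8*y - 5; vanishes at y ∈ {1}. (-2, 1): f_x = 0, f = 0 — SINGULAR.
  x = -1: f_y(-1, y) = -3*y**2 + 12*y - 8; no integer root y with |y| ≤ 4.
  x = 0: f_y(0, y) = -3*y**2 + 16*y - 9; no integer root y with |y| ≤ 4.
  x = 1: f_y(1, y) = -3*y**2 + 20*y - 8; no integer root y with |y| ≤ 4.
  x = 2: f_y(2, y) = -3*y**2 + 24*y - 5; no integer root y with |y| ≤ 4.
  x = 3: f_y(3, y) = -3*y**2 + 28*y; vanishes at y ∈ {0}. (3, 0): f_x = -158 ≠ 0.
  x = 4: f_y(4, y) = -3*y**2 + 32*y + 7; no integer root y with |y| ≤ 4.
Only singular point on the grid: (-2, 1).
Classify: substitute x = -2 + u, y = 1 + v and expand: f = -2*u**3 + u**2*v + 2*u*v**2 - v**3 + v**2.
No constant or linear terms (consistent with a singular point). Quadratic part: v**2. Cubic part: -2*u**3 + u**2*v + 2*u*v**2 - v**3.
The quadratic part v**2 is a perfect square, so there is a single (double) tangent line v = 0, i.e. y = 1. Restricting the cubic part to that line (v = 0) leaves -2*u**3 ≠ 0, so f is not divisible by v and the branch is v² ≈ 2*u**3 to lowest order — this is a cusp.
Classification: cusp.


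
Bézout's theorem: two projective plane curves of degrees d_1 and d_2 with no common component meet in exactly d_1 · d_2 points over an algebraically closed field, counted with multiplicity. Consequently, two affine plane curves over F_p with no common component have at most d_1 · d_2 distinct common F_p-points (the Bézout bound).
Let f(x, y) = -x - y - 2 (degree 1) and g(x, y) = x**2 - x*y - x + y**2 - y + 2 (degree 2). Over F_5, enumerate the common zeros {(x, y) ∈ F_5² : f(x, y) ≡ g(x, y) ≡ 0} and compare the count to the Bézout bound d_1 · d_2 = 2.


Common zeros: {(4, 4)}; count = 1; Bézout bound = 2.

deg(f) = 1, deg(g) = 2, so Bézout bound = 2.
Scan x ∈ F_5. For each x, list the y ∈ F_5 with f(x, y) ≡ 0 and those with g(x, y) ≡ 0 (mod 5); the common zeros in that column are the intersection.
  x = 0: f ≡ 0 at y ∈ {3}; g ≡ 0 at y ∈ ∅; common: ∅.
  x = 1: f ≡ 0 at y ∈ {2}; g ≡ 0 at y ∈ {3, 4}; common: ∅.
  x = 2: f ≡ 0 at y ∈ {1}; g ≡ 0 at y ∈ ∅; common: ∅.
  x = 3: f ≡ 0 at y ∈ {0}; g ≡ 0 at y ∈ {1, 3}; common: ∅.
  x = 4: f ≡ 0 at y ∈ {4}; g ≡ 0 at y ∈ {1, 4}; common: {4}.
Collecting: common zeros = {(4, 4)}, so the count is 1.
Comparison with the Bézout bound: 1 ≤ 2 = deg(f)·deg(g), as expected for curves with no common component (the affine F_5-count falls short of the bound because intersections may lie at infinity, over extension fields, or carry multiplicity).
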